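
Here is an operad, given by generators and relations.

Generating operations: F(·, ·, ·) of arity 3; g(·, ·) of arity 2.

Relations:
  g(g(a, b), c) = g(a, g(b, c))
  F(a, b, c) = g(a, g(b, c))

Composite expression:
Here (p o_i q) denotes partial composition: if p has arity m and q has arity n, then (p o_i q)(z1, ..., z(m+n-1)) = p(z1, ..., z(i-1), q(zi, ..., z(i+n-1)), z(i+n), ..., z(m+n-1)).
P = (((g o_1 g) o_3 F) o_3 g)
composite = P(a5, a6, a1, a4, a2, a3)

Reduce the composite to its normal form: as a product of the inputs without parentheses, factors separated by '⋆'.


a5 ⋆ a6 ⋆ a1 ⋆ a4 ⋆ a2 ⋆ a3

The g-tree's shape is irrelevant; the a-reading-order decides.
g(a5, a6) flattens to a5 ⋆ a6
g(a1, a4) flattens to a1 ⋆ a4
F(g(a1, a4), a2, a3) flattens to a1 ⋆ a4 ⋆ a2 ⋆ a3
g(g(a5, a6), F(g(a1, a4), a2, a3)) flattens to a5 ⋆ a6 ⋆ a1 ⋆ a4 ⋆ a2 ⋆ a3


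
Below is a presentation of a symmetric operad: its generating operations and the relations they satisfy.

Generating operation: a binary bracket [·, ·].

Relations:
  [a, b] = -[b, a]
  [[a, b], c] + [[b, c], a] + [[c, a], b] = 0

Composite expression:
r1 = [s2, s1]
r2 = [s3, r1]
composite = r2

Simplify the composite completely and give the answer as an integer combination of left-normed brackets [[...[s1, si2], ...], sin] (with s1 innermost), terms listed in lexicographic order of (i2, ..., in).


Antisymmetry and Jacobi reduce to s1-anchored left-normed brackets.
Composite bracket: [s3, [s2, s1]]
Expanding via [a, b] = ab - ba: 4 signed words (2^2 = 4).
The s1-initial words carry the normal form:
  sign of s1s2s3 is +1, so it contributes +[[s1, s2], s3]

[[s1, s2], s3]


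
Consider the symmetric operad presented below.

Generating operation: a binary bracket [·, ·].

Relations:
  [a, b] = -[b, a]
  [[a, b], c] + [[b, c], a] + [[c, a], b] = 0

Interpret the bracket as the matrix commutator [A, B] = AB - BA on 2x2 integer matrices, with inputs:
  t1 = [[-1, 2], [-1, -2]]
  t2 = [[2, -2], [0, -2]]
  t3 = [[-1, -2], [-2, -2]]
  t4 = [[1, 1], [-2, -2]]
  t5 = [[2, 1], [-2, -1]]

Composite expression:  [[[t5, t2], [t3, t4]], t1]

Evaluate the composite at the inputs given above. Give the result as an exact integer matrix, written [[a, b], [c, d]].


[[192, 320], [64, -192]]


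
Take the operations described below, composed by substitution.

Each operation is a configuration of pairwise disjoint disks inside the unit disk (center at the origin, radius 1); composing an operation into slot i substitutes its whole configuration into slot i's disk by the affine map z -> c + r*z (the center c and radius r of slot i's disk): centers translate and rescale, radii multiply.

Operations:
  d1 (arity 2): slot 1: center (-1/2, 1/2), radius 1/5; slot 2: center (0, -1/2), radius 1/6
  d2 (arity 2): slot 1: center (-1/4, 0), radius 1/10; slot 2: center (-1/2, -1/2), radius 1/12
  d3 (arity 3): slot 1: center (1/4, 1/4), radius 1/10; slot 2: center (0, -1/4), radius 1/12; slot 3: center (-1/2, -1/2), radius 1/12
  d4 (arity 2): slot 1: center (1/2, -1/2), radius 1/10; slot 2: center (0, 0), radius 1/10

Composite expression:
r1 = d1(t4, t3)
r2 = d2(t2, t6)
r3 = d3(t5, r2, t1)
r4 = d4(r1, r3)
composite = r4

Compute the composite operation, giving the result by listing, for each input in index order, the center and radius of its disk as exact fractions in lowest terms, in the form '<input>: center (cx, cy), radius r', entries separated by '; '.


Only the slot chain above each t matters under d4; compose those maps.
input t4: applying the 2 nested substitutions gives center (9/20, -9/20), radius 1/50
input t3: applying the 2 nested substitutions gives center (1/2, -11/20), radius 1/60
input t5: applying the 2 nested substitutions gives center (1/40, 1/40), radius 1/100
input t2: applying the 3 nested substitutions gives center (-1/480, -1/40), radius 1/1200
input t6: applying the 3 nested substitutions gives center (-1/240, -7/240), radius 1/1440
input t1: applying the 2 nested substitutions gives center (-1/20, -1/20), radius 1/120

t1: center (-1/20, -1/20), radius 1/120; t2: center (-1/480, -1/40), radius 1/1200; t3: center (1/2, -11/20), radius 1/60; t4: center (9/20, -9/20), radius 1/50; t5: center (1/40, 1/40), radius 1/100; t6: center (-1/240, -7/240), radius 1/1440


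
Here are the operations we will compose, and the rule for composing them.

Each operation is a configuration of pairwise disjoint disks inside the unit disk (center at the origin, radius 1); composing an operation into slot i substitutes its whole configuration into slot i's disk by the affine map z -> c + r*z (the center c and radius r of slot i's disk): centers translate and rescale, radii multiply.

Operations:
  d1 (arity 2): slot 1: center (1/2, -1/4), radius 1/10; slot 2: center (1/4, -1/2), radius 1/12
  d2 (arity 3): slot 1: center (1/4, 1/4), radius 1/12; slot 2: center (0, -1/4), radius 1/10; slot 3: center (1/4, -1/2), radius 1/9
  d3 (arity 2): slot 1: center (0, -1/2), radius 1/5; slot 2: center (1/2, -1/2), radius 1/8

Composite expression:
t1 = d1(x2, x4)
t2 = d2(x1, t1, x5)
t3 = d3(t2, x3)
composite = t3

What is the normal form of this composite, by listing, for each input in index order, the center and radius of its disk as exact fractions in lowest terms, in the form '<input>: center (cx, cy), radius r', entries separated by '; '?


x1: center (1/20, -9/20), radius 1/60; x2: center (1/100, -111/200), radius 1/500; x3: center (1/2, -1/2), radius 1/8; x4: center (1/200, -14/25), radius 1/600; x5: center (1/20, -3/5), radius 1/45

Each x-disk chains the slot maps above it in d3; radii multiply.
for x1, the 2-step affine chain lands on center (1/20, -9/20), radius 1/60
for x2, the 3-step affine chain lands on center (1/100, -111/200), radius 1/500
for x4, the 3-step affine chain lands on center (1/200, -14/25), radius 1/600
for x5, the 2-step affine chain lands on center (1/20, -3/5), radius 1/45
for x3, the 1-step affine chain lands on center (1/2, -1/2), radius 1/8


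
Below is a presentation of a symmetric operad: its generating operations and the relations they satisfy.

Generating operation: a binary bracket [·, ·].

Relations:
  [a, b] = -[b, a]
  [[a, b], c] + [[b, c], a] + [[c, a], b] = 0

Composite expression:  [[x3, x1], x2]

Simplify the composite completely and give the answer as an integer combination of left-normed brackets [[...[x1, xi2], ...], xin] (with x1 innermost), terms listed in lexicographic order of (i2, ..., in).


-[[x1, x3], x2]

Left-normed coefficients sit on the x1-initial expansion words.
Composite bracket: [[x3, x1], x2]
Applying ab - ba throughout gives 4 signed words (2^2 = 4).
Only words starting with x1 matter:
  x1x3x2 appears with sign -1, giving the term -[[x1, x3], x2]


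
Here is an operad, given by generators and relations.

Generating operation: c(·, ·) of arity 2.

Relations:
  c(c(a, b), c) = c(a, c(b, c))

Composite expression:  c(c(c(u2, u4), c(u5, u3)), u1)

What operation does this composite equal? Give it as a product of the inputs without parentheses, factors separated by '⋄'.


u2 ⋄ u4 ⋄ u5 ⋄ u3 ⋄ u1

All parenthesizations of c agree; list the u-inputs left to right.
c(u2, u4) reduces to u2 ⋄ u4
c(u5, u3) reduces to u5 ⋄ u3
c(c(u2, u4), c(u5, u3)) reduces to u2 ⋄ u4 ⋄ u5 ⋄ u3
c(c(c(u2, u4), c(u5, u3)), u1) reduces to u2 ⋄ u4 ⋄ u5 ⋄ u3 ⋄ u1


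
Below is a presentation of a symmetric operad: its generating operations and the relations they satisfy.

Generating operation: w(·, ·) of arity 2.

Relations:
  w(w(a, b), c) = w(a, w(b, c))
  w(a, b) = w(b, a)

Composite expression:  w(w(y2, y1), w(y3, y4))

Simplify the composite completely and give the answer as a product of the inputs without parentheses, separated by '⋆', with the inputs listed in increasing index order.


y1 ⋆ y2 ⋆ y3 ⋆ y4

Key point: w commutes, so take the y-inputs in any fixed order.
w(y2, y1) linearizes to y2 ⋆ y1
w(y3, y4) linearizes to y3 ⋆ y4
w(w(y2, y1), w(y3, y4)) linearizes to y2 ⋆ y1 ⋆ y3 ⋆ y4
the factors in increasing index order: y1 ⋆ y2 ⋆ y3 ⋆ y4


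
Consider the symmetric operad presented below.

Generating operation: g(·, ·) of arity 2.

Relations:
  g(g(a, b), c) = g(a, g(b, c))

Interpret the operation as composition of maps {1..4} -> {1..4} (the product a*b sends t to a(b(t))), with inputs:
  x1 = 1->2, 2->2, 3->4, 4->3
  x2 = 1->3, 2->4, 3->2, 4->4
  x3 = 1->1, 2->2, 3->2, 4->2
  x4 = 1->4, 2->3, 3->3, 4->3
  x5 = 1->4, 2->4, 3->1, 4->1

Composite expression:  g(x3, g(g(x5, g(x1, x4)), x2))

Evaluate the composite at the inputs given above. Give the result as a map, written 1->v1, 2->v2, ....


1->1, 2->1, 3->1, 4->1

g(x1, x4) = 1->3, 2->4, 3->4, 4->4
g(x5, g(x1, x4)) = 1->1, 2->1, 3->1, 4->1
g(g(x5, g(x1, x4)), x2) = 1->1, 2->1, 3->1, 4->1
g(x3, g(g(x5, g(x1, x4)), x2)) = 1->1, 2->1, 3->1, 4->1


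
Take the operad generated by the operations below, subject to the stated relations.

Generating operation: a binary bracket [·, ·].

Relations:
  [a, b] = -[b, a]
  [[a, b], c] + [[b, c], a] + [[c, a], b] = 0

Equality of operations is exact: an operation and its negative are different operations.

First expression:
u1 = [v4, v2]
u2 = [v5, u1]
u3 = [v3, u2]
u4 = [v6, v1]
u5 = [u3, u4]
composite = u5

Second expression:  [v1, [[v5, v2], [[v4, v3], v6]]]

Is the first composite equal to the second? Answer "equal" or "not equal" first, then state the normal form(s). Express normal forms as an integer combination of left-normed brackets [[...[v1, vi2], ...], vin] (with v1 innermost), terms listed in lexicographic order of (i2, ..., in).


not equal — first -[[[[[v1, v6], v2], v4], v5], v3] + [[[[[v1, v6], v3], v2], v4], v5] - [[[[[v1, v6], v3], v4], v2], v5] - [[[[[v1, v6], v3], v5], v2], v4] + [[[[[v1, v6], v3], v5], v4], v2] + [[[[[v1, v6], v4], v2], v5], v3] + [[[[[v1, v6], v5], v2], v4], v3] - [[[[[v1, v6], v5], v4], v2], v3], second [[[[[v1, v2], v5], v3], v4], v6] - [[[[[v1, v2], v5], v4], v3], v6] - [[[[[v1, v2], v5], v6], v3], v4] + [[[[[v1, v2], v5], v6], v4], v3] - [[[[[v1, v3], v4], v6], v2], v5] + [[[[[v1, v3], v4], v6], v5], v2] + [[[[[v1, v4], v3], v6], v2], v5] - [[[[[v1, v4], v3], v6], v5], v2] - [[[[[v1, v5], v2], v3], v4], v6] + [[[[[v1, v5], v2], v4], v3], v6] + [[[[[v1, v5], v2], v6], v3], v4] - [[[[[v1, v5], v2], v6], v4], v3] + [[[[[v1, v6], v3], v4], v2], v5] - [[[[[v1, v6], v3], v4], v5], v2] - [[[[[v1, v6], v4], v3], v2], v5] + [[[[[v1, v6], v4], v3], v5], v2]

Normal form of the first expression: -[[[[[v1, v6], v2], v4], v5], v3] + [[[[[v1, v6], v3], v2], v4], v5] - [[[[[v1, v6], v3], v4], v2], v5] - [[[[[v1, v6], v3], v5], v2], v4] + [[[[[v1, v6], v3], v5], v4], v2] + [[[[[v1, v6], v4], v2], v5], v3] + [[[[[v1, v6], v5], v2], v4], v3] - [[[[[v1, v6], v5], v4], v2], v3]
Normal form of the second expression: [[[[[v1, v2], v5], v3], v4], v6] - [[[[[v1, v2], v5], v4], v3], v6] - [[[[[v1, v2], v5], v6], v3], v4] + [[[[[v1, v2], v5], v6], v4], v3] - [[[[[v1, v3], v4], v6], v2], v5] + [[[[[v1, v3], v4], v6], v5], v2] + [[[[[v1, v4], v3], v6], v2], v5] - [[[[[v1, v4], v3], v6], v5], v2] - [[[[[v1, v5], v2], v3], v4], v6] + [[[[[v1, v5], v2], v4], v3], v6] + [[[[[v1, v5], v2], v6], v3], v4] - [[[[[v1, v5], v2], v6], v4], v3] + [[[[[v1, v6], v3], v4], v2], v5] - [[[[[v1, v6], v3], v4], v5], v2] - [[[[[v1, v6], v4], v3], v2], v5] + [[[[[v1, v6], v4], v3], v5], v2]
The forms do not match — not equal.


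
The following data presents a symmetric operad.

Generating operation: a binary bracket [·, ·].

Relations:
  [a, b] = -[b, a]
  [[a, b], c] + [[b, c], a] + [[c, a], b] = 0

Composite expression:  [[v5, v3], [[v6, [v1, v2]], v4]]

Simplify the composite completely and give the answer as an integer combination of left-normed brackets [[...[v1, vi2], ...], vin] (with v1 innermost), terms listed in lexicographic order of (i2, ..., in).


-[[[[[v1, v2], v6], v4], v3], v5] + [[[[[v1, v2], v6], v4], v5], v3]

Antisymmetry and Jacobi reduce to v1-anchored left-normed brackets.
Composite bracket: [[v5, v3], [[v6, [v1, v2]], v4]]
Expanding via [a, b] = ab - ba: 32 signed words (2^5 = 32).
Words beginning with v1 determine it all:
  v1v2v6v4v3v5 appears with sign -1, giving the term -[[[[[v1, v2], v6], v4], v3], v5]
  v1v2v6v4v5v3 appears with sign +1, giving the term +[[[[[v1, v2], v6], v4], v5], v3]


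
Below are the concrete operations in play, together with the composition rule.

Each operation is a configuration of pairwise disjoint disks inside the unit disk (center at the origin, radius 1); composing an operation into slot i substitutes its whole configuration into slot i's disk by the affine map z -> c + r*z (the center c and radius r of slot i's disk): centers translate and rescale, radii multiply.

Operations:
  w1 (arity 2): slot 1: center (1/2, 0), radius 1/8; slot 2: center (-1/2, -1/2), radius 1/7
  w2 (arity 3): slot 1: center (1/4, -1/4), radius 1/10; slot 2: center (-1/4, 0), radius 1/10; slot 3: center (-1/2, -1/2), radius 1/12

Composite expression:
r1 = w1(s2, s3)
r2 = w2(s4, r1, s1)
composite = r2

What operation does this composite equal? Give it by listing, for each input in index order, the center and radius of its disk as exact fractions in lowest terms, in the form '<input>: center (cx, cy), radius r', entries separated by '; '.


Each s-disk chains the slot maps above it in w2; radii multiply.
tracing s4 down its 1-map path: center (1/4, -1/4), radius 1/10
tracing s2 down its 2-map path: center (-1/5, 0), radius 1/80
tracing s3 down its 2-map path: center (-3/10, -1/20), radius 1/70
tracing s1 down its 1-map path: center (-1/2, -1/2), radius 1/12

s1: center (-1/2, -1/2), radius 1/12; s2: center (-1/5, 0), radius 1/80; s3: center (-3/10, -1/20), radius 1/70; s4: center (1/4, -1/4), radius 1/10


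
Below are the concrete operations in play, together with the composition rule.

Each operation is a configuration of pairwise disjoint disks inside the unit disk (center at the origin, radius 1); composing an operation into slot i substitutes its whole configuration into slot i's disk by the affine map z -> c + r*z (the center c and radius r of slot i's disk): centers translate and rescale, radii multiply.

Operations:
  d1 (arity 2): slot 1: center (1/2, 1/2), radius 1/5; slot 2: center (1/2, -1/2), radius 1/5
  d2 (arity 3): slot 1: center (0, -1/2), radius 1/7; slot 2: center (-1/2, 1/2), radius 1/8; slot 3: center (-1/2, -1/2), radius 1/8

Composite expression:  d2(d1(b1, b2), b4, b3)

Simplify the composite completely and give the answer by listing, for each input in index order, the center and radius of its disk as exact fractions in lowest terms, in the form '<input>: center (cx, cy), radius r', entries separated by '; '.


b1: center (1/14, -3/7), radius 1/35; b2: center (1/14, -4/7), radius 1/35; b3: center (-1/2, -1/2), radius 1/8; b4: center (-1/2, 1/2), radius 1/8


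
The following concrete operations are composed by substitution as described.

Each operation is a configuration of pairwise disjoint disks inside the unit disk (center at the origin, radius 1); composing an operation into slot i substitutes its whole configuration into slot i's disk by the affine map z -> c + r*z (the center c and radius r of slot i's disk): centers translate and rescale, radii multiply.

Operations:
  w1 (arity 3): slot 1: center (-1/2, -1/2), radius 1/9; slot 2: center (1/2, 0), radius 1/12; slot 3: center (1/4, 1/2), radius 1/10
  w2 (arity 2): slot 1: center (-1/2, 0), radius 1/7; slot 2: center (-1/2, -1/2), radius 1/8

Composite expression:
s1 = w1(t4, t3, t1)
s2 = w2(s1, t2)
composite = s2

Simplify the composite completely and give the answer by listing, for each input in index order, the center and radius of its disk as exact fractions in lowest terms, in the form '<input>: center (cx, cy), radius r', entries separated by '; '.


t1: center (-13/28, 1/14), radius 1/70; t2: center (-1/2, -1/2), radius 1/8; t3: center (-3/7, 0), radius 1/84; t4: center (-4/7, -1/14), radius 1/63

Follow each t-input down from w2: c' goes to c + r*c', radius to r*r'.
input t4: applying the 2 nested substitutions gives center (-4/7, -1/14), radius 1/63
input t3: applying the 2 nested substitutions gives center (-3/7, 0), radius 1/84
input t1: applying the 2 nested substitutions gives center (-13/28, 1/14), radius 1/70
input t2: applying the 1 nested substitution gives center (-1/2, -1/2), radius 1/8


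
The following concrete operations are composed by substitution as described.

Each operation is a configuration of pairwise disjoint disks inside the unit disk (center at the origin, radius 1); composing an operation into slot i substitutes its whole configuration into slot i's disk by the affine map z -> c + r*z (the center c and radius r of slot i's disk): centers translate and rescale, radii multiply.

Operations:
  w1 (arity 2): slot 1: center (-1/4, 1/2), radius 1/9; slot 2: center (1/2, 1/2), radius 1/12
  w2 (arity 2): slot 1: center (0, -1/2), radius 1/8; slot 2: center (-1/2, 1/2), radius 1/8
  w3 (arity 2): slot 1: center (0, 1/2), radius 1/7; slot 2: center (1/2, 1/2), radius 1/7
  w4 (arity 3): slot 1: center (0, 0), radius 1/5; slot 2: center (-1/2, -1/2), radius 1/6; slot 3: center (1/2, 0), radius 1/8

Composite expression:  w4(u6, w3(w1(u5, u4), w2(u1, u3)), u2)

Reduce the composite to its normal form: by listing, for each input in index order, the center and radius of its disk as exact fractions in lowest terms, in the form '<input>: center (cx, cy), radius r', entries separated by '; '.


u1: center (-5/12, -3/7), radius 1/336; u2: center (1/2, 0), radius 1/8; u3: center (-3/7, -17/42), radius 1/336; u4: center (-41/84, -17/42), radius 1/504; u5: center (-85/168, -17/42), radius 1/378; u6: center (0, 0), radius 1/5


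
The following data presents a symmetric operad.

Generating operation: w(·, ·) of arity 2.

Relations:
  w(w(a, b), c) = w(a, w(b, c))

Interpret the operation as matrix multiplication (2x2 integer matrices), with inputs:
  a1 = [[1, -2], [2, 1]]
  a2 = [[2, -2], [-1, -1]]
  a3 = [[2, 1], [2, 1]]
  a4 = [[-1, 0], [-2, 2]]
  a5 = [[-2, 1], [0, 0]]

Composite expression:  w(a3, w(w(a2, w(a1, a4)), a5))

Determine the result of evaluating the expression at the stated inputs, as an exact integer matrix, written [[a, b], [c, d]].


[[-58, 29], [-58, 29]]

w(a1, a4) = [[3, -4], [-4, 2]]
w(a2, w(a1, a4)) = [[14, -12], [1, 2]]
w(w(a2, w(a1, a4)), a5) = [[-28, 14], [-2, 1]]
w(a3, w(w(a2, w(a1, a4)), a5)) = [[-58, 29], [-58, 29]]


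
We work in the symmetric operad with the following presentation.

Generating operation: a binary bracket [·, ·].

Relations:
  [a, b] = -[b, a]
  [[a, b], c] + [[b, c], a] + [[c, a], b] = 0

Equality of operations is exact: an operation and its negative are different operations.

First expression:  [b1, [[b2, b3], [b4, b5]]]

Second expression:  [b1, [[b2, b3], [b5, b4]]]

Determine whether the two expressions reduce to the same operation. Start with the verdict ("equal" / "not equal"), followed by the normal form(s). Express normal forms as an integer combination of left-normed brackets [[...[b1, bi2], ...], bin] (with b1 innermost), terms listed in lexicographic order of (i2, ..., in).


not equal — first [[[[b1, b2], b3], b4], b5] - [[[[b1, b2], b3], b5], b4] - [[[[b1, b3], b2], b4], b5] + [[[[b1, b3], b2], b5], b4] - [[[[b1, b4], b5], b2], b3] + [[[[b1, b4], b5], b3], b2] + [[[[b1, b5], b4], b2], b3] - [[[[b1, b5], b4], b3], b2], second -[[[[b1, b2], b3], b4], b5] + [[[[b1, b2], b3], b5], b4] + [[[[b1, b3], b2], b4], b5] - [[[[b1, b3], b2], b5], b4] + [[[[b1, b4], b5], b2], b3] - [[[[b1, b4], b5], b3], b2] - [[[[b1, b5], b4], b2], b3] + [[[[b1, b5], b4], b3], b2]

In normal form, the first expression is [[[[b1, b2], b3], b4], b5] - [[[[b1, b2], b3], b5], b4] - [[[[b1, b3], b2], b4], b5] + [[[[b1, b3], b2], b5], b4] - [[[[b1, b4], b5], b2], b3] + [[[[b1, b4], b5], b3], b2] + [[[[b1, b5], b4], b2], b3] - [[[[b1, b5], b4], b3], b2]
In normal form, the second expression is -[[[[b1, b2], b3], b4], b5] + [[[[b1, b2], b3], b5], b4] + [[[[b1, b3], b2], b4], b5] - [[[[b1, b3], b2], b5], b4] + [[[[b1, b4], b5], b2], b3] - [[[[b1, b4], b5], b3], b2] - [[[[b1, b5], b4], b2], b3] + [[[[b1, b5], b4], b3], b2]
The normal forms differ: not equal.


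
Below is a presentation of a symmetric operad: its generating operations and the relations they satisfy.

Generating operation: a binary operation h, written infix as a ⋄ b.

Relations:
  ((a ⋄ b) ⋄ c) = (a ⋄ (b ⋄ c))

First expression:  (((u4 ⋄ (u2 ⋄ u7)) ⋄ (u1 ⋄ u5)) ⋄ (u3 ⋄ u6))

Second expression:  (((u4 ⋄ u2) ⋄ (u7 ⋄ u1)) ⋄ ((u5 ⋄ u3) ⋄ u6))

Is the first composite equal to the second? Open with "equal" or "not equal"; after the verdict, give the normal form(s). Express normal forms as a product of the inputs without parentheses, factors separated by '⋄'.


equal; the common form is u4 ⋄ u2 ⋄ u7 ⋄ u1 ⋄ u5 ⋄ u3 ⋄ u6

The first expression reduces to u4 ⋄ u2 ⋄ u7 ⋄ u1 ⋄ u5 ⋄ u3 ⋄ u6
The second expression reduces to u4 ⋄ u2 ⋄ u7 ⋄ u1 ⋄ u5 ⋄ u3 ⋄ u6
Identical normal forms: equal.


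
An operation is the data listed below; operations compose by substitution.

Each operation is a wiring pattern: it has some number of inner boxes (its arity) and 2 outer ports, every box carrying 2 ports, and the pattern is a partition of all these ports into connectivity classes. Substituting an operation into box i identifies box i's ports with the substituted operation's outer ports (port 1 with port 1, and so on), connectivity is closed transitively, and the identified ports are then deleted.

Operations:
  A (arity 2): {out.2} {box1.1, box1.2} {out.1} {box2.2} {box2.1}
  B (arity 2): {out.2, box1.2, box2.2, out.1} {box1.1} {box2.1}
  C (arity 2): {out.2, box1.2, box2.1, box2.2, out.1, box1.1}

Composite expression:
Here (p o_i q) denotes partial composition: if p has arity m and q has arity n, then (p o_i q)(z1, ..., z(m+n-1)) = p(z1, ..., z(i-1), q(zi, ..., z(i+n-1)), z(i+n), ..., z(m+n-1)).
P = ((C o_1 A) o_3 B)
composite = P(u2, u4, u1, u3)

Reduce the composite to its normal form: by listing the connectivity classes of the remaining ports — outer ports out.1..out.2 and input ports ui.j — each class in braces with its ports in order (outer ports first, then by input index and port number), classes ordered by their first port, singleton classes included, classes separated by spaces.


{out.1, out.2, u1.2, u3.2} {u1.1} {u2.1, u2.2} {u3.1} {u4.1} {u4.2}

Substituting into C glues patterns; closure does the rest.
after A, the pattern on (u2, u4) reads {out.1} {out.2} {u2.1, u2.2} {u4.1} {u4.2} (out.j = its outer ports)
after B, the pattern on (u1, u3) reads {out.1, out.2, u1.2, u3.2} {u1.1} {u3.1} (out.j = its outer ports)
after C, the pattern on (u2, u4, u1, u3) reads {out.1, out.2, u1.2, u3.2} {u1.1} {u2.1, u2.2} {u3.1} {u4.1} {u4.2} (out.j = its outer ports)


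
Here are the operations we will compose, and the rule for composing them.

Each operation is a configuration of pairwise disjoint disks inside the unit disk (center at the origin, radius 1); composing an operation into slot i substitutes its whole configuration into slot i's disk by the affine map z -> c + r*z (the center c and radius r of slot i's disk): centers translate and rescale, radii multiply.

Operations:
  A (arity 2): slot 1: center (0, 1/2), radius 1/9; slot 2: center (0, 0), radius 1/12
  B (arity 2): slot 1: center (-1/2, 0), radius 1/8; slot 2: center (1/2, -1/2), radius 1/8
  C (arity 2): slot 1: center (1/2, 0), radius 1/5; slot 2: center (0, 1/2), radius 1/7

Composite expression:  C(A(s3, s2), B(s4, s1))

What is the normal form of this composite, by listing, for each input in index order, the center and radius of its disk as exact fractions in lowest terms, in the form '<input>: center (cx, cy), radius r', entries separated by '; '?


Affine substitution under C: radii multiply and s-centers shift.
s3: after 2 affine steps, its disk has center (1/2, 1/10), radius 1/45
s2: after 2 affine steps, its disk has center (1/2, 0), radius 1/60
s4: after 2 affine steps, its disk has center (-1/14, 1/2), radius 1/56
s1: after 2 affine steps, its disk has center (1/14, 3/7), radius 1/56

s1: center (1/14, 3/7), radius 1/56; s2: center (1/2, 0), radius 1/60; s3: center (1/2, 1/10), radius 1/45; s4: center (-1/14, 1/2), radius 1/56


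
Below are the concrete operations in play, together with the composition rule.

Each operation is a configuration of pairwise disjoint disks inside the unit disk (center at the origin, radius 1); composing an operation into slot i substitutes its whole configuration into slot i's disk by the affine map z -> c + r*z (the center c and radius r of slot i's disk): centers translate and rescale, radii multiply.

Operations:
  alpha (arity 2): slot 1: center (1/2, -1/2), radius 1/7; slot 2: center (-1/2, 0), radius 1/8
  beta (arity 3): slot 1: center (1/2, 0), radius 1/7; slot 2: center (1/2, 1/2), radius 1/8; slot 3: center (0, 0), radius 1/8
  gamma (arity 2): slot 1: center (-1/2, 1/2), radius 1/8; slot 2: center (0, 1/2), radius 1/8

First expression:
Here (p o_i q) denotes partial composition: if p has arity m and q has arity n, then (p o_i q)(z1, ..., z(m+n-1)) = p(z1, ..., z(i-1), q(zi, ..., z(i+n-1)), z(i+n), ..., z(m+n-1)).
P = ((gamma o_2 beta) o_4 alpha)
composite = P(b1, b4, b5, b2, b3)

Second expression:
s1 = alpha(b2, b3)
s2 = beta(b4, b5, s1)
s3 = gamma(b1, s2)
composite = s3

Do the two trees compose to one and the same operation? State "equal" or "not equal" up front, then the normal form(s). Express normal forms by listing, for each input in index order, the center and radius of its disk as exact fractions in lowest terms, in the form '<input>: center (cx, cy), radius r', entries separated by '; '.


equal; both compose to b1: center (-1/2, 1/2), radius 1/8; b2: center (1/128, 63/128), radius 1/448; b3: center (-1/128, 1/2), radius 1/512; b4: center (1/16, 1/2), radius 1/56; b5: center (1/16, 9/16), radius 1/64

Normal form of the first expression: b1: center (-1/2, 1/2), radius 1/8; b2: center (1/128, 63/128), radius 1/448; b3: center (-1/128, 1/2), radius 1/512; b4: center (1/16, 1/2), radius 1/56; b5: center (1/16, 9/16), radius 1/64
Normal form of the second expression: b1: center (-1/2, 1/2), radius 1/8; b2: center (1/128, 63/128), radius 1/448; b3: center (-1/128, 1/2), radius 1/512; b4: center (1/16, 1/2), radius 1/56; b5: center (1/16, 9/16), radius 1/64
Same normal form: equal.


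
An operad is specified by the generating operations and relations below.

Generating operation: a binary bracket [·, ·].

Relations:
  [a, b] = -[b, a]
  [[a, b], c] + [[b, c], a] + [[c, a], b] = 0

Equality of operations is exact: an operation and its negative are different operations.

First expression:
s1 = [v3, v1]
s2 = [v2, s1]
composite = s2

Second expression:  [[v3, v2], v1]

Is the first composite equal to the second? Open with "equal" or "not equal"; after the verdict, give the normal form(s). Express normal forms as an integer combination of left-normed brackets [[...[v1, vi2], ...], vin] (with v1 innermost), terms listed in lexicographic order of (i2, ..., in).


not equal; the first gives [[v1, v3], v2] and the second [[v1, v2], v3] - [[v1, v3], v2]

Normal form of the first expression: [[v1, v3], v2]
Normal form of the second expression: [[v1, v2], v3] - [[v1, v3], v2]
Different reductions; not equal.


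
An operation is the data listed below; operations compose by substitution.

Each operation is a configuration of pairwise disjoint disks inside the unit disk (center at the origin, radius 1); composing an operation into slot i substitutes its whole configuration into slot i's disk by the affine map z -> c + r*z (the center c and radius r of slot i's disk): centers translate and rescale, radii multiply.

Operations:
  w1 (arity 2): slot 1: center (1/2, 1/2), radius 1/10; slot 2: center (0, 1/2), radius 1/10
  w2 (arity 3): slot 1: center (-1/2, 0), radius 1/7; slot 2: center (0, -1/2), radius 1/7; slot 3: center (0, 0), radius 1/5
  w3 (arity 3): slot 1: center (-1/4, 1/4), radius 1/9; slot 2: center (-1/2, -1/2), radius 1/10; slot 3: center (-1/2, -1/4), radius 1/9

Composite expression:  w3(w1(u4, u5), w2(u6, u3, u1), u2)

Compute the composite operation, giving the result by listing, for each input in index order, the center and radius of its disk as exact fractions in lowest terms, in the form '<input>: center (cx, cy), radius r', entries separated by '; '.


u1: center (-1/2, -1/2), radius 1/50; u2: center (-1/2, -1/4), radius 1/9; u3: center (-1/2, -11/20), radius 1/70; u4: center (-7/36, 11/36), radius 1/90; u5: center (-1/4, 11/36), radius 1/90; u6: center (-11/20, -1/2), radius 1/70


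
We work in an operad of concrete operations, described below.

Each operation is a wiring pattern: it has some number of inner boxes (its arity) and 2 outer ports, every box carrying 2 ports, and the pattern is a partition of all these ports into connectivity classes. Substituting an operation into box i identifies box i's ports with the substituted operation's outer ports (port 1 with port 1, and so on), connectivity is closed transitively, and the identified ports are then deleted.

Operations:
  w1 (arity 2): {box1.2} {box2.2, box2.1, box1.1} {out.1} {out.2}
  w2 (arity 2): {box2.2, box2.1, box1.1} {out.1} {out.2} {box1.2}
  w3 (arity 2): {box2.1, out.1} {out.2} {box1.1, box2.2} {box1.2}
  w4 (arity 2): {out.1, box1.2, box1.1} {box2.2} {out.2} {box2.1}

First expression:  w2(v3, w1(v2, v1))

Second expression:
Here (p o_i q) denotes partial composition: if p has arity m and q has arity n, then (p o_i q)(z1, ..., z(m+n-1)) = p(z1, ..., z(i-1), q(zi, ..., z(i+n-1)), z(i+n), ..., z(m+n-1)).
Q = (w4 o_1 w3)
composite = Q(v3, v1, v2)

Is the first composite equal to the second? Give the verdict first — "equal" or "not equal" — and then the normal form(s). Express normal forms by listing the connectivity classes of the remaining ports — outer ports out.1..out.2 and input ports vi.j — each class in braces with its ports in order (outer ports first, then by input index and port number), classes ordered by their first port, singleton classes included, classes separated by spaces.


Reducing the first expression gives {out.1} {out.2} {v1.1, v1.2, v2.1} {v2.2} {v3.1} {v3.2}
Reducing the second expression gives {out.1, v1.1} {out.2} {v1.2, v3.1} {v2.1} {v2.2} {v3.2}
Distinct normal forms: not equal.

not equal; first: {out.1} {out.2} {v1.1, v1.2, v2.1} {v2.2} {v3.1} {v3.2}; second: {out.1, v1.1} {out.2} {v1.2, v3.1} {v2.1} {v2.2} {v3.2}


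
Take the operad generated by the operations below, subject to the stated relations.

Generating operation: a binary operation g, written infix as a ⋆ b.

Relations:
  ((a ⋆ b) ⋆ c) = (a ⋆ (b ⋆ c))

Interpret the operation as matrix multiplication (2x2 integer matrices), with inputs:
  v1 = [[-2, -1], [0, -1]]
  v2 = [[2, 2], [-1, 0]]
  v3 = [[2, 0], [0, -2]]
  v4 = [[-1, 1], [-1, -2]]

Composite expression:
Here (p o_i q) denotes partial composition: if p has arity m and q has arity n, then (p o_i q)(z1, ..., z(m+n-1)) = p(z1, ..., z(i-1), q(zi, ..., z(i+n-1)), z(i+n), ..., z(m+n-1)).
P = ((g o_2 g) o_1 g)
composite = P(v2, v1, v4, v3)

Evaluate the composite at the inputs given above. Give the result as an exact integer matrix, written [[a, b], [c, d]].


[[16, -8], [-6, 0]]

(v2 ⋆ v1) = [[-4, -4], [2, 1]]
(v4 ⋆ v3) = [[-2, -2], [-2, 4]]
((v2 ⋆ v1) ⋆ (v4 ⋆ v3)) = [[16, -8], [-6, 0]]


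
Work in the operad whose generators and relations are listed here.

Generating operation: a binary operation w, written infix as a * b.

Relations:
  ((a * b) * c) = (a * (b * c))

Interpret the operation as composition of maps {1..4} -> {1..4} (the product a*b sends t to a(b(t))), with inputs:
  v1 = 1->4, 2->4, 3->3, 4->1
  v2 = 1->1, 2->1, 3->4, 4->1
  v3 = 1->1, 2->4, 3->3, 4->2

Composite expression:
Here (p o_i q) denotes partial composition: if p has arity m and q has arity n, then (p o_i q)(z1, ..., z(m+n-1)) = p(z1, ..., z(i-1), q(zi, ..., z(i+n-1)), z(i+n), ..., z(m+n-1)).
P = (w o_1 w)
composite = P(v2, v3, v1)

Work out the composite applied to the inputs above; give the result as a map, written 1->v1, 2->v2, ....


1->1, 2->1, 3->4, 4->1

(v2 * v3) = 1->1, 2->1, 3->4, 4->1
((v2 * v3) * v1) = 1->1, 2->1, 3->4, 4->1


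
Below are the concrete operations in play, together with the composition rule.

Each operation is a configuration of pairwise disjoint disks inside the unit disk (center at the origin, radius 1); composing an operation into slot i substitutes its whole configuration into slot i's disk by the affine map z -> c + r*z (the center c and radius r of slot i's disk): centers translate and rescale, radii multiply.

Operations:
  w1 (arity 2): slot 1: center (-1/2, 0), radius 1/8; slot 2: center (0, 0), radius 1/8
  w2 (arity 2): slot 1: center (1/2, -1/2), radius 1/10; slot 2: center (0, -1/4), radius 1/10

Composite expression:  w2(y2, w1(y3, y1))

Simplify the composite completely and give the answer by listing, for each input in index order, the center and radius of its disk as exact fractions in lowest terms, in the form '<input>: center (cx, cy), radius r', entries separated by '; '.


Below w2, radii multiply path by path; the y-disk centers shift.
input y2: composing its 1 substitution step yields center (1/2, -1/2), radius 1/10
input y3: composing its 2 substitution steps yields center (-1/20, -1/4), radius 1/80
input y1: composing its 2 substitution steps yields center (0, -1/4), radius 1/80

y1: center (0, -1/4), radius 1/80; y2: center (1/2, -1/2), radius 1/10; y3: center (-1/20, -1/4), radius 1/80


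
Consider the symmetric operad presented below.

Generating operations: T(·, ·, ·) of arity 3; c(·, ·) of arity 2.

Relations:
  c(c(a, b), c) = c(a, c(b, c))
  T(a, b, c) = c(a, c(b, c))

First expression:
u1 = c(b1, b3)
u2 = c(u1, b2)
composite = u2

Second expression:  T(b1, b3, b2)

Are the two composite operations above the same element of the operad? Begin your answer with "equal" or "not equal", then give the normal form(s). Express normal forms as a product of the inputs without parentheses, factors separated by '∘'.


equal; both compose to b1 ∘ b3 ∘ b2

The first expression, normalized: b1 ∘ b3 ∘ b2
The second expression, normalized: b1 ∘ b3 ∘ b2
Same normal form: equal.


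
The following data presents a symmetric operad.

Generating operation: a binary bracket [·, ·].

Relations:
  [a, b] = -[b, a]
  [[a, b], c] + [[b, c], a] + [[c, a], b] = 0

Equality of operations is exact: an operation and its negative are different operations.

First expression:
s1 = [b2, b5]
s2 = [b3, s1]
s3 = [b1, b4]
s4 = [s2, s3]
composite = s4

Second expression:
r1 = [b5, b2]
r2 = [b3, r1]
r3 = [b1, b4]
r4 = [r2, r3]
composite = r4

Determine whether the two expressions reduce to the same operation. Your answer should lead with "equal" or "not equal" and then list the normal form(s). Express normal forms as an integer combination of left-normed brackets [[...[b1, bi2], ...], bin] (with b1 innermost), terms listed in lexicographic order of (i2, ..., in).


not equal; the first gives [[[[b1, b4], b2], b5], b3] - [[[[b1, b4], b3], b2], b5] + [[[[b1, b4], b3], b5], b2] - [[[[b1, b4], b5], b2], b3] and the second -[[[[b1, b4], b2], b5], b3] + [[[[b1, b4], b3], b2], b5] - [[[[b1, b4], b3], b5], b2] + [[[[b1, b4], b5], b2], b3]

The first expression reduces to [[[[b1, b4], b2], b5], b3] - [[[[b1, b4], b3], b2], b5] + [[[[b1, b4], b3], b5], b2] - [[[[b1, b4], b5], b2], b3]
The second expression reduces to -[[[[b1, b4], b2], b5], b3] + [[[[b1, b4], b3], b2], b5] - [[[[b1, b4], b3], b5], b2] + [[[[b1, b4], b5], b2], b3]
The forms do not match — not equal.


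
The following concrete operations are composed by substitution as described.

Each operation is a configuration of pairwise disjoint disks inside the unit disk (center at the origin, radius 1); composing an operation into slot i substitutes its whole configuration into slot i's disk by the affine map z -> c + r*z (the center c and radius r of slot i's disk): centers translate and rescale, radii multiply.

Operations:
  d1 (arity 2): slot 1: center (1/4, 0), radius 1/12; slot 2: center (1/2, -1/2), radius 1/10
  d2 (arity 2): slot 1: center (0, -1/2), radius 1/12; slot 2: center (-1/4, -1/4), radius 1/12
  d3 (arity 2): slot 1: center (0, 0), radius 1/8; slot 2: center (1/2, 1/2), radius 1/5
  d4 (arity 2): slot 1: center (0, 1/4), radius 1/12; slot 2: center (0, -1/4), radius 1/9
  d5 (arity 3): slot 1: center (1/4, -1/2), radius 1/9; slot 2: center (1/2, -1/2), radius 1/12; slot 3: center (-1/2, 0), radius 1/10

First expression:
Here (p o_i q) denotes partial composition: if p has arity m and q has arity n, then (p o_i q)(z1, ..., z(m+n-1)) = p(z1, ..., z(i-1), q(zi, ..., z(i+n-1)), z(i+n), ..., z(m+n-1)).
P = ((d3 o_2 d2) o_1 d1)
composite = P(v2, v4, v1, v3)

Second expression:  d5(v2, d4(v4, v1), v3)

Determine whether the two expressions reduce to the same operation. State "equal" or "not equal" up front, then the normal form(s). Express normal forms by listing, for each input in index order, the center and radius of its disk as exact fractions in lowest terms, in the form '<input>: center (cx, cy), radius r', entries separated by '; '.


The first expression, normalized: v1: center (1/2, 2/5), radius 1/60; v2: center (1/32, 0), radius 1/96; v3: center (9/20, 9/20), radius 1/60; v4: center (1/16, -1/16), radius 1/80
The second expression, normalized: v1: center (1/2, -25/48), radius 1/108; v2: center (1/4, -1/2), radius 1/9; v3: center (-1/2, 0), radius 1/10; v4: center (1/2, -23/48), radius 1/144
The normal forms differ: not equal.

not equal; the first gives v1: center (1/2, 2/5), radius 1/60; v2: center (1/32, 0), radius 1/96; v3: center (9/20, 9/20), radius 1/60; v4: center (1/16, -1/16), radius 1/80 and the second v1: center (1/2, -25/48), radius 1/108; v2: center (1/4, -1/2), radius 1/9; v3: center (-1/2, 0), radius 1/10; v4: center (1/2, -23/48), radius 1/144


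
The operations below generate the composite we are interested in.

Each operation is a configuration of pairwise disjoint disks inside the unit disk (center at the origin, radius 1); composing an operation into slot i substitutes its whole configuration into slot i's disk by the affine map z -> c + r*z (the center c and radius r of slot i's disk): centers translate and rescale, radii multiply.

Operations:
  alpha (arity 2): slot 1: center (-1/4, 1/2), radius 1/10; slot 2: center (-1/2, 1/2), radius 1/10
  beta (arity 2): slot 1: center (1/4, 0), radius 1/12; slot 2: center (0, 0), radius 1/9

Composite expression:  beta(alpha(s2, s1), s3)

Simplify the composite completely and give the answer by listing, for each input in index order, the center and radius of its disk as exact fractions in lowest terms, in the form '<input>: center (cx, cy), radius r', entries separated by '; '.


Affine substitution under beta: radii multiply and s-centers shift.
input s2: applying the 2 nested substitutions gives center (11/48, 1/24), radius 1/120
input s1: applying the 2 nested substitutions gives center (5/24, 1/24), radius 1/120
input s3: applying the 1 nested substitution gives center (0, 0), radius 1/9

s1: center (5/24, 1/24), radius 1/120; s2: center (11/48, 1/24), radius 1/120; s3: center (0, 0), radius 1/9


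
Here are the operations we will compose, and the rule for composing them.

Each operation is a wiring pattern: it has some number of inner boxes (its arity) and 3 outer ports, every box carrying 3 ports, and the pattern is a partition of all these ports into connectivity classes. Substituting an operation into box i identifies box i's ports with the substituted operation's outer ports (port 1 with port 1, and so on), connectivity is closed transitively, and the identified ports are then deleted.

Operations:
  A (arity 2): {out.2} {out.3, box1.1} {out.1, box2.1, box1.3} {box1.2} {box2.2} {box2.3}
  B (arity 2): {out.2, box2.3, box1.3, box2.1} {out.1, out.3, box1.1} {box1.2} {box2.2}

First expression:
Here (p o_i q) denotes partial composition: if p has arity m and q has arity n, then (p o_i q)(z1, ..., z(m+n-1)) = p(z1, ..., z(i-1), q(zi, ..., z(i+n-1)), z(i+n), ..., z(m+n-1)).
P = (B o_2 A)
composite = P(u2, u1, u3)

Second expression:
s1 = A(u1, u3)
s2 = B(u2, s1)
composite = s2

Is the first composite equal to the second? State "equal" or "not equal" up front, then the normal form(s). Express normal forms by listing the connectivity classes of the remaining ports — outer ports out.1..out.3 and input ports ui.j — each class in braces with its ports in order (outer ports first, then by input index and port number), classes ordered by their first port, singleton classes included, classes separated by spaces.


Reducing the first expression gives {out.1, out.3, u2.1} {out.2, u1.1, u1.3, u2.3, u3.1} {u1.2} {u2.2} {u3.2} {u3.3}
Reducing the second expression gives {out.1, out.3, u2.1} {out.2, u1.1, u1.3, u2.3, u3.1} {u1.2} {u2.2} {u3.2} {u3.3}
Same normal form: equal.

equal — both sides give {out.1, out.3, u2.1} {out.2, u1.1, u1.3, u2.3, u3.1} {u1.2} {u2.2} {u3.2} {u3.3}
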